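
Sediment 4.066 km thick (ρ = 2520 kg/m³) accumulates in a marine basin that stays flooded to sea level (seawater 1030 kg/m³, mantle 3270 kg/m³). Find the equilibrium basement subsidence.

2.7 km

Submarine loading: the sediment displaces seawater, and the subsidence is in turn flooded, so s (ρ_m − ρ_w) = t (ρ_sed − ρ_w).
s = 4.066 km × (2520 − 1030) / (3270 − 1030) = 2.7 km.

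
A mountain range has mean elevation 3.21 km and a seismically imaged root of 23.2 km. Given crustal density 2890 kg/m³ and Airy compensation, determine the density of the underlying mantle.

3290 kg/m³

Airy balance: ρ_c h = (ρ_m − ρ_c) r → ρ_m = ρ_c (1 + h/r).
ρ_m = 2890 × (1 + 3.21 km/23.2 km) = 3290 kg/m³.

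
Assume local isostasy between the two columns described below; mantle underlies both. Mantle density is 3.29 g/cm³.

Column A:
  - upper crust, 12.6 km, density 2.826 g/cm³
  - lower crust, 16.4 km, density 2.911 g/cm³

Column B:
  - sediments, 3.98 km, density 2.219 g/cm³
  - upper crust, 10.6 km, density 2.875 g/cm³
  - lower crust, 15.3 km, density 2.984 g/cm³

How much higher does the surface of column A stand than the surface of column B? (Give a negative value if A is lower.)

For any compensation level in the mantle, the mantle terms cancel and isostasy reduces to e = (Σt_A − Σt_B) − (Σ(ρt)_A − Σ(ρt)_B) / ρ_m.
Σt_A = 29 km; Σt_B = 29.88 km; Σ(ρt)_A = 83.348; Σ(ρt)_B = 84.96182 (in km·g/cm³).
e = (29 − 29.88) − (83.348 − 84.96182) / 3.29 = −0.389 km.

−0.389 km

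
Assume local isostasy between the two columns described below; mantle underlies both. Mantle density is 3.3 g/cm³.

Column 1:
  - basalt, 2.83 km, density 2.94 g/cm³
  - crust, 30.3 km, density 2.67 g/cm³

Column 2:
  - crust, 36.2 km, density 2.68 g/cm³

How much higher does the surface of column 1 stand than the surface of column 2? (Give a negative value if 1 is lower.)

For any compensation level in the mantle, the mantle terms cancel and isostasy reduces to e = (Σt_1 − Σt_2) − (Σ(ρt)_1 − Σ(ρt)_2) / ρ_m.
Σt_1 = 33.13 km; Σt_2 = 36.2 km; Σ(ρt)_1 = 89.2212; Σ(ρt)_2 = 97.016 (in km·g/cm³).
e = (33.13 − 36.2) − (89.2212 − 97.016) / 3.3 = −0.708 km.

−0.708 km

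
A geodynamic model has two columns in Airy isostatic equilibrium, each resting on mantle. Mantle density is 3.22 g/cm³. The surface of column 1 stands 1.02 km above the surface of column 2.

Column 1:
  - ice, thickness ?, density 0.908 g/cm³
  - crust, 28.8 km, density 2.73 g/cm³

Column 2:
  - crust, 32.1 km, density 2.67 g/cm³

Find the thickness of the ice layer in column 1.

2.95 km

Take the compensation level at the base of the deeper column (depth z_c below the surface of column 1) and equate Σ ρ_i t_i down to z_c; mantle fills any gap and the z_c terms cancel.
Column 1: x×0.908 + 28.8×2.73 + (z_c − 28.8 − x)×3.22
Column 2: 1.02×0 + 32.1×2.67 + (z_c − 1.02 − 32.1)×3.22
The z_c×3.22 term appears on both sides and cancels. Collect the known terms of each column as K = Σ(ρt)_known − 3.22 × (depth of known layers): K_1 = 78.624 − 3.22×28.8 = −14.112; K_2 = 85.707 − 3.22×(1.02 + 32.1) = −20.9394.
Balance: K_1 − x×(3.22 − 0.908) = K_2, so x = (K_1 − K_2)/(3.22 − 0.908) = 6.8274/2.312 = 2.95 km.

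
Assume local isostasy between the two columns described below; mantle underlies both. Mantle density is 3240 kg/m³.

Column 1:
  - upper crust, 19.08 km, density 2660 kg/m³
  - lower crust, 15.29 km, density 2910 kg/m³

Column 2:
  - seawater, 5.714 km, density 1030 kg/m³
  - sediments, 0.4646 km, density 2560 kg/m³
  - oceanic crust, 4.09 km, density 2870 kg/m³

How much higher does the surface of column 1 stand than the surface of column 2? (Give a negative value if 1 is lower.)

0.511 km

For any compensation level in the mantle, the mantle terms cancel and isostasy reduces to e = (Σt_1 − Σt_2) − (Σ(ρt)_1 − Σ(ρt)_2) / ρ_m.
Σt_1 = 34.37 km; Σt_2 = 10.2686 km; Σ(ρt)_1 = 95246.7; Σ(ρt)_2 = 18813.096 (in km·kg/m³).
e = (34.37 − 10.2686) − (95246.7 − 18813.096) / 3240 = 0.511 km.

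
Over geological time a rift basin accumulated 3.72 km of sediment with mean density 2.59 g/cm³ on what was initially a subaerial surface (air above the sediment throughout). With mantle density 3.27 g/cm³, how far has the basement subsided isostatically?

Subaerial load: s = t ρ_sed / ρ_m = 3.72 km × 2.59/3.27 = 2.95 km.

2.95 km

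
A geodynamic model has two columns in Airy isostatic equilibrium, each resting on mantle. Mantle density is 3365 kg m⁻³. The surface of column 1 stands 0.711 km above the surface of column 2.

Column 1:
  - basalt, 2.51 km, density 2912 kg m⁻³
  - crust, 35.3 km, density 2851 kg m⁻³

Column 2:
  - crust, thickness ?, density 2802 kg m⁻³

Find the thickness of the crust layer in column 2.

Take the compensation level at the base of the deeper column (depth z_c below the surface of column 1) and equate Σ ρ_i t_i down to z_c; mantle fills any gap and the z_c terms cancel.
Column 1: 2.51×2912 + 35.3×2851 + (z_c − 37.81)×3365
Column 2: 0.711×0 + x×2802 + (z_c − 0.711 − 0 − x)×3365
The z_c×3365 term appears on both sides and cancels. Collect the known terms of each column as K = Σ(ρt)_known − 3365 × (depth of known layers): K_1 = 107949.42 − 3365×37.81 = −19281.23; K_2 = 0 − 3365×(0.711 + 0) = −2392.515.
Balance: K_1 = K_2 − x×(3365 − 2802), so x = (K_2 − K_1)/(3365 − 2802) = 16888.7/563 = 30 km.

30 km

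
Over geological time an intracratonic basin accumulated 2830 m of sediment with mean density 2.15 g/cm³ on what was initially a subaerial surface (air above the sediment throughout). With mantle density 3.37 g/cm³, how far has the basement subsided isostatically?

Subaerial load: s = t ρ_sed / ρ_m = 2830 m × 2.15/3.37 = 1810 m.

1810 m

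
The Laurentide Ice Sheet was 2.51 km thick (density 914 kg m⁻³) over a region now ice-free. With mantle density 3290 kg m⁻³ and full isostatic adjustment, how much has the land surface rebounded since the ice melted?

Removing the load lets mantle flow back in; uplift u satisfies ρ_ice t = ρ_m u.
u = t ρ_ice/ρ_m = 2.51 km × 914/3290 = 0.697 km.

0.697 km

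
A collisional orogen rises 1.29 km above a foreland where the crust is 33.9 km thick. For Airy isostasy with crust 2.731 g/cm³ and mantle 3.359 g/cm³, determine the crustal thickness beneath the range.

Root depth r = h ρ_c / (ρ_m − ρ_c) = 1.29 km × 2.731 / 0.628 = 5.61 km.
Total thickness = T + h + r = 33.9 km + 1.29 km + 5.61 km = 40.8 km.

40.8 km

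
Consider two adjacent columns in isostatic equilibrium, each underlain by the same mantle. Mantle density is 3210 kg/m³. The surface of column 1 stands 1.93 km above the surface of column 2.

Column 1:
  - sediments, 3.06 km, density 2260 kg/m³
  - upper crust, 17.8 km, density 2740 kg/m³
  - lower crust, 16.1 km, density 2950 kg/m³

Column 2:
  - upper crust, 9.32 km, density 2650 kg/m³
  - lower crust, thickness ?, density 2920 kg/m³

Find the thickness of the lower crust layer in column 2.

Take the compensation level at the base of the deeper column (depth z_c below the surface of column 1) and equate Σ ρ_i t_i down to z_c; mantle fills any gap and the z_c terms cancel.
Column 1: 3.06×2260 + 17.8×2740 + 16.1×2950 + (z_c − 36.96)×3210
Column 2: 1.93×0 + 9.32×2650 + x×2920 + (z_c − 1.93 − 9.32 − x)×3210
The z_c×3210 term appears on both sides and cancels. Collect the known terms of each column as K = Σ(ρt)_known − 3210 × (depth of known layers): K_1 = 103182.6 − 3210×36.96 = −15459; K_2 = 24698 − 3210×(1.93 + 9.32) = −11414.5.
Balance: K_1 = K_2 − x×(3210 − 2920), so x = (K_2 − K_1)/(3210 − 2920) = 4044.5/290 = 13.9 km.

13.9 km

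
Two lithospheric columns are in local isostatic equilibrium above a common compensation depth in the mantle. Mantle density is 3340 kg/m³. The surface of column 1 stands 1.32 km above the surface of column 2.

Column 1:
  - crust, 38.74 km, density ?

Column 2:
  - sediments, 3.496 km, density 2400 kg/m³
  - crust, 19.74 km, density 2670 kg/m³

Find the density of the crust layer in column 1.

Take the compensation level at the base of the deeper column (depth z_c below the surface of column 1) and equate Σ ρ_i t_i down to z_c; mantle fills any gap and the z_c terms cancel.
Column 1: 38.74×ρ + (z_c − 38.74)×3340
Column 2: 1.32×0 + 3.496×2400 + 19.74×2670 + (z_c − 1.32 − 23.236)×3340
The z_c×3340 term appears on both sides and cancels. Collect the known terms of each column as K = Σ(ρt)_known − 3340 × (depth of known layers): K_1 = 0 − 3340×38.74 = −129391.6; K_2 = 61096.2 − 3340×(1.32 + 23.236) = −20920.84.
Balance: K_1 + 38.74×ρ = K_2, so ρ = (K_2 − K_1)/38.74 = 108471/38.74 = 2800 kg/m³.

2800 kg/m³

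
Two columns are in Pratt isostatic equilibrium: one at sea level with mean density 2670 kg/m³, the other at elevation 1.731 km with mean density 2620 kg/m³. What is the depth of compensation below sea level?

90.7 km

ρ_ref D = ρ (D + h) → D (ρ_ref − ρ) = ρ h.
D = ρ h/(ρ_ref − ρ) = 2620 × 1.731 km/(2670 − 2620) = 90.7 km.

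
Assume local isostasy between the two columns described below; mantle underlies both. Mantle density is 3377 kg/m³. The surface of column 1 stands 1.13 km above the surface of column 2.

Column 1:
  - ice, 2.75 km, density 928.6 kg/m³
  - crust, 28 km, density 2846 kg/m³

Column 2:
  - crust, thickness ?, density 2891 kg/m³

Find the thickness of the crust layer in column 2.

Take the compensation level at the base of the deeper column (depth z_c below the surface of column 1) and equate Σ ρ_i t_i down to z_c; mantle fills any gap and the z_c terms cancel.
Column 1: 2.75×928.6 + 28×2846 + (z_c − 30.75)×3377
Column 2: 1.13×0 + x×2891 + (z_c − 1.13 − 0 − x)×3377
The z_c×3377 term appears on both sides and cancels. Collect the known terms of each column as K = Σ(ρt)_known − 3377 × (depth of known layers): K_1 = 82241.65 − 3377×30.75 = −21601.1; K_2 = 0 − 3377×(1.13 + 0) = −3816.01.
Balance: K_1 = K_2 − x×(3377 − 2891), so x = (K_2 − K_1)/(3377 − 2891) = 17785.1/486 = 36.6 km.

36.6 km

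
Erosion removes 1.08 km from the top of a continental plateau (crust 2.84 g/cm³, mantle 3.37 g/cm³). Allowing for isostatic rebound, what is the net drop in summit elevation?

0.17 km

Rebound u = e ρ_c/ρ_m = 1.08 km × 2.84/3.37 = 0.9101 km.
Net surface drop = e − u = 1.08 km − 0.9101 km = e (ρ_m − ρ_c)/ρ_m = 0.17 km.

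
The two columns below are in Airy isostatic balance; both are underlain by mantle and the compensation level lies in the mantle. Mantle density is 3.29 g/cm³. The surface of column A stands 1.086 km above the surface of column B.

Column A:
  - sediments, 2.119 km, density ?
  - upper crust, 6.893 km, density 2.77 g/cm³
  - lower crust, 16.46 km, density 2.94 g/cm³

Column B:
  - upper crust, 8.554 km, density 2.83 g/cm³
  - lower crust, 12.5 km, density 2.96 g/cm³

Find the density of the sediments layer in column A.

2.21 g/cm³

Take the compensation level at the base of the deeper column (depth z_c below the surface of column A) and equate Σ ρ_i t_i down to z_c; mantle fills any gap and the z_c terms cancel.
Column A: 2.119×ρ + 6.893×2.77 + 16.46×2.94 + (z_c − 25.472)×3.29
Column B: 1.086×0 + 8.554×2.83 + 12.5×2.96 + (z_c − 1.086 − 21.054)×3.29
The z_c×3.29 term appears on both sides and cancels. Collect the known terms of each column as K = Σ(ρt)_known − 3.29 × (depth of known layers): K_A = 67.48601 − 3.29×25.472 = −16.31687; K_B = 61.20782 − 3.29×(1.086 + 21.054) = −11.63278.
Balance: K_A + 2.119×ρ = K_B, so ρ = (K_B − K_A)/2.119 = 4.68409/2.119 = 2.21 g/cm³.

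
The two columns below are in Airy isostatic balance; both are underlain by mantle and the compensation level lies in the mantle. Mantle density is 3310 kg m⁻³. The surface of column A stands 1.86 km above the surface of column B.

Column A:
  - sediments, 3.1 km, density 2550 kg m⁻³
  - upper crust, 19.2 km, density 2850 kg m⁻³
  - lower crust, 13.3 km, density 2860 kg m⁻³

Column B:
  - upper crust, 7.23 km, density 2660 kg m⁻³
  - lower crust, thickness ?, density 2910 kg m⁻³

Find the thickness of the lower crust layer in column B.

15.8 km

Take the compensation level at the base of the deeper column (depth z_c below the surface of column A) and equate Σ ρ_i t_i down to z_c; mantle fills any gap and the z_c terms cancel.
Column A: 3.1×2550 + 19.2×2850 + 13.3×2860 + (z_c − 35.6)×3310
Column B: 1.86×0 + 7.23×2660 + x×2910 + (z_c − 1.86 − 7.23 − x)×3310
The z_c×3310 term appears on both sides and cancels. Collect the known terms of each column as K = Σ(ρt)_known − 3310 × (depth of known layers): K_A = 100663 − 3310×35.6 = −17173; K_B = 19231.8 − 3310×(1.86 + 7.23) = −10856.1.
Balance: K_A = K_B − x×(3310 − 2910), so x = (K_B − K_A)/(3310 − 2910) = 6316.9/400 = 15.8 km.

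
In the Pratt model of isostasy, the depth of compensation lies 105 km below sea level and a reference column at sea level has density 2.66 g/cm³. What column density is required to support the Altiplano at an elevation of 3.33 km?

2.58 g/cm³

Pratt balance: ρ_ref D = ρ (D + h).
ρ = ρ_ref D/(D + h) = 2.66 × 105 km/(105 km + 3.33 km) = 2.58 g/cm³.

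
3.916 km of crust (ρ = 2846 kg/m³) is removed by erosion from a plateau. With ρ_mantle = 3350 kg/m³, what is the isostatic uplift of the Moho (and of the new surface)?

Unloading: uplift u = e ρ_c/ρ_m = 3.916 km × 2846/3350 = 3.33 km.

3.33 km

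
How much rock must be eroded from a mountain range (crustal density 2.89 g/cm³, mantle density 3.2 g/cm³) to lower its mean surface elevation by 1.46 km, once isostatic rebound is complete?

15.1 km

Net drop Δ = e − u = e − e ρ_c/ρ_m = e (ρ_m − ρ_c)/ρ_m.
e = Δ ρ_m/(ρ_m − ρ_c) = 1.46 km × 3.2/0.31 = 15.1 km.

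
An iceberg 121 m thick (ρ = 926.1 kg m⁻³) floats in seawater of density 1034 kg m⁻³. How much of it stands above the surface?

12.6 m

Floating equilibrium: submerged depth d = t ρ_obj/ρ_fluid = 121 m × 926.1/1034 = 108.4 m.
Freeboard = t − d = 121 m − 108.4 m = 12.6 m.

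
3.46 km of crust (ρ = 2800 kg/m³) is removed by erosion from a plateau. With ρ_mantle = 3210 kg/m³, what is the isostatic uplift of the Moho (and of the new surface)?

Unloading: uplift u = e ρ_c/ρ_m = 3.46 km × 2800/3210 = 3.02 km.

3.02 km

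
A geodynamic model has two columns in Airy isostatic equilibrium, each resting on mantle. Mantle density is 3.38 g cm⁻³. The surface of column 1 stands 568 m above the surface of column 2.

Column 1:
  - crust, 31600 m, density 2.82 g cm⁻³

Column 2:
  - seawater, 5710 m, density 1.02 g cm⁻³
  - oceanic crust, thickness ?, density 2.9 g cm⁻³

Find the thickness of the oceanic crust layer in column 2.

4790 m

Take the compensation level at the base of the deeper column (depth z_c below the surface of column 1) and equate Σ ρ_i t_i down to z_c; mantle fills any gap and the z_c terms cancel.
Column 1: 31600×2.82 + (z_c − 31600)×3.38
Column 2: 568×0 + 5710×1.02 + x×2.9 + (z_c − 568 − 5710 − x)×3.38
The z_c×3.38 term appears on both sides and cancels. Collect the known terms of each column as K = Σ(ρt)_known − 3.38 × (depth of known layers): K_1 = 89112 − 3.38×31600 = −17696; K_2 = 5824.2 − 3.38×(568 + 5710) = −15395.44.
Balance: K_1 = K_2 − x×(3.38 − 2.9), so x = (K_2 − K_1)/(3.38 − 2.9) = 2300.56/0.48 = 4790 m.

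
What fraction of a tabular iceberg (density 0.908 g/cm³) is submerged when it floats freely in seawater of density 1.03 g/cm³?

0.882

Submerged fraction = ρ_obj/ρ_fluid = 0.908/1.03 = 0.882.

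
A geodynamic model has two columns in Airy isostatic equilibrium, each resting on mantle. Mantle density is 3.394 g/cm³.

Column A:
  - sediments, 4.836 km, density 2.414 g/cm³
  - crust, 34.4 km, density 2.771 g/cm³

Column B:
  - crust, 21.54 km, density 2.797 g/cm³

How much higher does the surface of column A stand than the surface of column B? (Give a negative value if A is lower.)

3.92 km

For any compensation level in the mantle, the mantle terms cancel and isostasy reduces to e = (Σt_A − Σt_B) − (Σ(ρt)_A − Σ(ρt)_B) / ρ_m.
Σt_A = 39.236 km; Σt_B = 21.54 km; Σ(ρt)_A = 106.996504; Σ(ρt)_B = 60.24738 (in km·g/cm³).
e = (39.236 − 21.54) − (106.996504 − 60.24738) / 3.394 = 3.92 km.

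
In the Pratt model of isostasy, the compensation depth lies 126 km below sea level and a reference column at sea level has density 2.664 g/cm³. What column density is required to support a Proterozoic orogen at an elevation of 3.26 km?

2.6 g/cm³

Pratt balance: ρ_ref D = ρ (D + h).
ρ = ρ_ref D/(D + h) = 2.664 × 126 km/(126 km + 3.26 km) = 2.6 g/cm³.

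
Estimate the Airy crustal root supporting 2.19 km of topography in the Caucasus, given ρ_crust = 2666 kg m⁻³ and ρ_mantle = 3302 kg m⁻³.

Equating mass per unit area of the two columns: the weight of the topography is balanced by the buoyancy of the root, ρ_c h = (ρ_m − ρ_c) r.
r = h · ρ_c / (ρ_m − ρ_c) = 2.19 km × 2666 / (3302 − 2666) = 9.18 km.

9.18 km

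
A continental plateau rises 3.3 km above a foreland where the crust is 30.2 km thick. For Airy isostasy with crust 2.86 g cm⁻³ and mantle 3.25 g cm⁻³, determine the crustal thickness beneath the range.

Root depth r = h ρ_c / (ρ_m − ρ_c) = 3.3 km × 2.86 / 0.39 = 24.2 km.
Total thickness = T + h + r = 30.2 km + 3.3 km + 24.2 km = 57.7 km.

57.7 km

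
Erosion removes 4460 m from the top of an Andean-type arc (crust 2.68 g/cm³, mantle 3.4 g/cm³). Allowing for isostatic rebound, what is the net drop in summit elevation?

Rebound u = e ρ_c/ρ_m = 4460 m × 2.68/3.4 = 3516 m.
Net surface drop = e − u = 4460 m − 3516 m = e (ρ_m − ρ_c)/ρ_m = 944 m.

944 m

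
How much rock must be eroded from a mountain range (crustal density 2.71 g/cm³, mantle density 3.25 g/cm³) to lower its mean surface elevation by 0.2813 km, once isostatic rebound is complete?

1.69 km

Net drop Δ = e − u = e − e ρ_c/ρ_m = e (ρ_m − ρ_c)/ρ_m.
e = Δ ρ_m/(ρ_m − ρ_c) = 0.2813 km × 3.25/0.54 = 1.69 km.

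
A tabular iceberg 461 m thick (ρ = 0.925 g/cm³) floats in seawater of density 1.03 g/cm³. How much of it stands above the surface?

47 m

Floating equilibrium: submerged depth d = t ρ_obj/ρ_fluid = 461 m × 0.925/1.03 = 414 m.
Freeboard = t − d = 461 m − 414 m = 47 m.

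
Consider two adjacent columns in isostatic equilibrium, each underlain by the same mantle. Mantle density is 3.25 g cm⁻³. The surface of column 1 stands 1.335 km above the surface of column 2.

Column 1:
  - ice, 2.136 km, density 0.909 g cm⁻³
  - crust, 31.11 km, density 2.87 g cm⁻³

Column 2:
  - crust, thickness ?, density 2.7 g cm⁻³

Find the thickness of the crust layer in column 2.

22.7 km

Take the compensation level at the base of the deeper column (depth z_c below the surface of column 1) and equate Σ ρ_i t_i down to z_c; mantle fills any gap and the z_c terms cancel.
Column 1: 2.136×0.909 + 31.11×2.87 + (z_c − 33.246)×3.25
Column 2: 1.335×0 + x×2.7 + (z_c − 1.335 − 0 − x)×3.25
The z_c×3.25 term appears on both sides and cancels. Collect the known terms of each column as K = Σ(ρt)_known − 3.25 × (depth of known layers): K_1 = 91.227324 − 3.25×33.246 = −16.822176; K_2 = 0 − 3.25×(1.335 + 0) = −4.33875.
Balance: K_1 = K_2 − x×(3.25 − 2.7), so x = (K_2 − K_1)/(3.25 − 2.7) = 12.4834/0.55 = 22.7 km.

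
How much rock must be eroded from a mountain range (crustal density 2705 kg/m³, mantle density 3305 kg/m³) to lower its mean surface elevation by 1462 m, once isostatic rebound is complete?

8050 m

Net drop Δ = e − u = e − e ρ_c/ρ_m = e (ρ_m − ρ_c)/ρ_m.
e = Δ ρ_m/(ρ_m − ρ_c) = 1462 m × 3305/600 = 8050 m.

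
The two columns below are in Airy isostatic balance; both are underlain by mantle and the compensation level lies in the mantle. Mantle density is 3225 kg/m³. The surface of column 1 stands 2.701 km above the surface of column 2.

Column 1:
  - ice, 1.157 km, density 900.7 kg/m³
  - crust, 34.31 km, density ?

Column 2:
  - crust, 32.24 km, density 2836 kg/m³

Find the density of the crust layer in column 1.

2680 kg/m³

Take the compensation level at the base of the deeper column (depth z_c below the surface of column 1) and equate Σ ρ_i t_i down to z_c; mantle fills any gap and the z_c terms cancel.
Column 1: 1.157×900.7 + 34.31×ρ + (z_c − 35.467)×3225
Column 2: 2.701×0 + 32.24×2836 + (z_c − 2.701 − 32.24)×3225
The z_c×3225 term appears on both sides and cancels. Collect the known terms of each column as K = Σ(ρt)_known − 3225 × (depth of known layers): K_1 = 1042.1099 − 3225×35.467 = −113338.965; K_2 = 91432.64 − 3225×(2.701 + 32.24) = −21252.085.
Balance: K_1 + 34.31×ρ = K_2, so ρ = (K_2 − K_1)/34.31 = 92086.9/34.31 = 2680 kg/m³.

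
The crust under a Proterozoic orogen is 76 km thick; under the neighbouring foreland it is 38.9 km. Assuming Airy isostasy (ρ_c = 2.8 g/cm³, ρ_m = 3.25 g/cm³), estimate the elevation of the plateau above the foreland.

Excess crust Δ = 76 km − 38.9 km = 37.1 km, split between elevation h and root r with h + r = Δ.
Airy balance ρ_c h = (ρ_m − ρ_c) r gives r = h ρ_c/(ρ_m − ρ_c), so h (1 + ρ_c/(ρ_m − ρ_c)) = Δ, i.e. h = Δ (ρ_m − ρ_c)/ρ_m.
h = 37.1 km × 0.45/3.25 = 5.14 km.

5.14 km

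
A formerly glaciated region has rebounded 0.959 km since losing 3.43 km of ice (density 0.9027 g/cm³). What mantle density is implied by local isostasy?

3.23 g/cm³

ρ_m = ρ_ice t / u = 0.9027 × 3.43 km/0.959 km = 3.23 g/cm³.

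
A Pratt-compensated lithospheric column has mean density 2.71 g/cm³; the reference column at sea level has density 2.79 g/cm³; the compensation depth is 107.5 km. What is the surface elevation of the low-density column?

ρ_ref D = ρ (D + h) → h = D (ρ_ref − ρ)/ρ.
h = 107.5 km × (2.79 − 2.71)/2.71 = 3.17 km.

3.17 km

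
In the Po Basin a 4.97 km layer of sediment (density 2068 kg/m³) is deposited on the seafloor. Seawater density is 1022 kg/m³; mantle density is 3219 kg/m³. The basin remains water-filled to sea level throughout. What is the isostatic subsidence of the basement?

2.37 km

Submarine loading: the sediment displaces seawater, and the subsidence is in turn flooded, so s (ρ_m − ρ_w) = t (ρ_sed − ρ_w).
s = 4.97 km × (2068 − 1022) / (3219 − 1022) = 2.37 km.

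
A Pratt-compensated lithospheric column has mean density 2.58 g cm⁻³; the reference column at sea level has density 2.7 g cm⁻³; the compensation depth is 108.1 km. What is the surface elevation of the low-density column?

5.03 km

ρ_ref D = ρ (D + h) → h = D (ρ_ref − ρ)/ρ.
h = 108.1 km × (2.7 − 2.58)/2.58 = 5.03 km.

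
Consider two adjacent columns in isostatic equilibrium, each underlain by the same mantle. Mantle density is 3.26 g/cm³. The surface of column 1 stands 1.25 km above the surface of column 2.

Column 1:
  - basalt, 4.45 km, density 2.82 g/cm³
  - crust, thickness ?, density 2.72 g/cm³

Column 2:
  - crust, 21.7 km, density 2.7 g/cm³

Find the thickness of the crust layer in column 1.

Take the compensation level at the base of the deeper column (depth z_c below the surface of column 1) and equate Σ ρ_i t_i down to z_c; mantle fills any gap and the z_c terms cancel.
Column 1: 4.45×2.82 + x×2.72 + (z_c − 4.45 − x)×3.26
Column 2: 1.25×0 + 21.7×2.7 + (z_c − 1.25 − 21.7)×3.26
The z_c×3.26 term appears on both sides and cancels. Collect the known terms of each column as K = Σ(ρt)_known − 3.26 × (depth of known layers): K_1 = 12.549 − 3.26×4.45 = −1.958; K_2 = 58.59 − 3.26×(1.25 + 21.7) = −16.227.
Balance: K_1 − x×(3.26 − 2.72) = K_2, so x = (K_1 − K_2)/(3.26 − 2.72) = 14.269/0.54 = 26.4 km.

26.4 km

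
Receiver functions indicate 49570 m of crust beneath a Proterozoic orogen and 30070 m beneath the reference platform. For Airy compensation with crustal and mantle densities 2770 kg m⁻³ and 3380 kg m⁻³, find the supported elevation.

3520 m

Excess crust Δ = 49570 m − 30070 m = 19500 m, split between elevation h and root r with h + r = Δ.
Airy balance ρ_c h = (ρ_m − ρ_c) r gives r = h ρ_c/(ρ_m − ρ_c), so h (1 + ρ_c/(ρ_m − ρ_c)) = Δ, i.e. h = Δ (ρ_m − ρ_c)/ρ_m.
h = 19500 m × 610/3380 = 3520 m.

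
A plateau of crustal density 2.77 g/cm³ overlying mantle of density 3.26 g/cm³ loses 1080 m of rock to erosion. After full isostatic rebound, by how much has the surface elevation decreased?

Rebound u = e ρ_c/ρ_m = 1080 m × 2.77/3.26 = 917.7 m.
Net surface drop = e − u = 1080 m − 917.7 m = e (ρ_m − ρ_c)/ρ_m = 162 m.

162 m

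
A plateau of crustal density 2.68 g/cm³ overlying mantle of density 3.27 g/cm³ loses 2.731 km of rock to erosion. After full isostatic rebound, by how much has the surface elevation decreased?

Rebound u = e ρ_c/ρ_m = 2.731 km × 2.68/3.27 = 2.238 km.
Net surface drop = e − u = 2.731 km − 2.238 km = e (ρ_m − ρ_c)/ρ_m = 0.493 km.

0.493 km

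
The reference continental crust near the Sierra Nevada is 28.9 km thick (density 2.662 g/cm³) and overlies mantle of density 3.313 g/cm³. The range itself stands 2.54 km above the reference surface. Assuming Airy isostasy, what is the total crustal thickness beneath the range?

41.8 km

Root depth r = h ρ_c / (ρ_m − ρ_c) = 2.54 km × 2.662 / 0.651 = 10.39 km.
Total thickness = T + h + r = 28.9 km + 2.54 km + 10.39 km = 41.8 km.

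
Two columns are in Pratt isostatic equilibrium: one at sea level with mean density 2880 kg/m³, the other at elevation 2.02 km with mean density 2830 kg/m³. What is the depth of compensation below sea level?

ρ_ref D = ρ (D + h) → D (ρ_ref − ρ) = ρ h.
D = ρ h/(ρ_ref − ρ) = 2830 × 2.02 km/(2880 − 2830) = 114 km.

114 km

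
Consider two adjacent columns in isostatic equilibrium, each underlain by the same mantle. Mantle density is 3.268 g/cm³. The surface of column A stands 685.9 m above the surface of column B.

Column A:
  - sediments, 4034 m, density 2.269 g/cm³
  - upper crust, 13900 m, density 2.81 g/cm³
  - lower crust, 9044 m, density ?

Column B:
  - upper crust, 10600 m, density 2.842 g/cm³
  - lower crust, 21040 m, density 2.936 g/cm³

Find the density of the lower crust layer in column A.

Take the compensation level at the base of the deeper column (depth z_c below the surface of column A) and equate Σ ρ_i t_i down to z_c; mantle fills any gap and the z_c terms cancel.
Column A: 4034×2.269 + 13900×2.81 + 9044×ρ + (z_c − 26978)×3.268
Column B: 685.9×0 + 10600×2.842 + 21040×2.936 + (z_c − 685.9 − 31640)×3.268
The z_c×3.268 term appears on both sides and cancels. Collect the known terms of each column as K = Σ(ρt)_known − 3.268 × (depth of known layers): K_A = 48212.146 − 3.268×26978 = −39951.958; K_B = 91898.64 − 3.268×(685.9 + 31640) = −13742.4012.
Balance: K_A + 9044×ρ = K_B, so ρ = (K_B − K_A)/9044 = 26209.6/9044 = 2.9 g/cm³.

2.9 g/cm³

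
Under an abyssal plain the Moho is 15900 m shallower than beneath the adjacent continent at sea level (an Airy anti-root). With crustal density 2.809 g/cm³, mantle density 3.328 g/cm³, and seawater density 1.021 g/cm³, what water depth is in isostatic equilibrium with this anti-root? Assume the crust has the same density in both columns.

Replacing a thickness d of crust by seawater at the top must be balanced by replacing crust with mantle at the base: d (ρ_c − ρ_w) = a (ρ_m − ρ_c).
d = a (ρ_m − ρ_c)/(ρ_c − ρ_w) = 15900 m × 0.519/1.788 = 4620 m.

4620 m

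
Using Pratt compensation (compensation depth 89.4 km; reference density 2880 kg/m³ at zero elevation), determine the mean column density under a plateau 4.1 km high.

Pratt balance: ρ_ref D = ρ (D + h).
ρ = ρ_ref D/(D + h) = 2880 × 89.4 km/(89.4 km + 4.1 km) = 2750 kg/m³.

2750 kg/m³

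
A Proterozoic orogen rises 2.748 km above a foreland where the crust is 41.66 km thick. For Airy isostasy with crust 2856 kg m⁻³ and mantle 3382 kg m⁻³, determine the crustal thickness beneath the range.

Root depth r = h ρ_c / (ρ_m − ρ_c) = 2.748 km × 2856 / 526 = 14.92 km.
Total thickness = T + h + r = 41.66 km + 2.748 km + 14.92 km = 59.3 km.

59.3 km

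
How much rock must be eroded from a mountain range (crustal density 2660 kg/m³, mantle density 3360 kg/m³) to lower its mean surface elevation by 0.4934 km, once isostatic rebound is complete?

2.37 km

Net drop Δ = e − u = e − e ρ_c/ρ_m = e (ρ_m − ρ_c)/ρ_m.
e = Δ ρ_m/(ρ_m − ρ_c) = 0.4934 km × 3360/700 = 2.37 km.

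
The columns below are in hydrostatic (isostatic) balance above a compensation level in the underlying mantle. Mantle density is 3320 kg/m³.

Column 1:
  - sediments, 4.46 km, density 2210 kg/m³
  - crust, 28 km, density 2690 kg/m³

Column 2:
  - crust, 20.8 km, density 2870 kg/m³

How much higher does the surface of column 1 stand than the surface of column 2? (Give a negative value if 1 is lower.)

3.99 km

For any compensation level in the mantle, the mantle terms cancel and isostasy reduces to e = (Σt_1 − Σt_2) − (Σ(ρt)_1 − Σ(ρt)_2) / ρ_m.
Σt_1 = 32.46 km; Σt_2 = 20.8 km; Σ(ρt)_1 = 85176.6; Σ(ρt)_2 = 59696 (in km·kg/m³).
e = (32.46 − 20.8) − (85176.6 − 59696) / 3320 = 3.99 km.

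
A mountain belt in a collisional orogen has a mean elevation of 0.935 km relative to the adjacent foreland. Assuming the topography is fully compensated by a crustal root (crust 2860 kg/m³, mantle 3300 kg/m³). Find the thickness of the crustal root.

For local isostatic compensation: the weight of the topography is balanced by the buoyancy of the root, ρ_c h = (ρ_m − ρ_c) r.
r = h · ρ_c / (ρ_m − ρ_c) = 0.935 km × 2860 / (3300 − 2860) = 6.08 km.

6.08 km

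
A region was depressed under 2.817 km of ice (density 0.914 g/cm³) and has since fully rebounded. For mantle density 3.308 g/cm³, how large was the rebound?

Removing the load lets mantle flow back in; uplift u satisfies ρ_ice t = ρ_m u.
u = t ρ_ice/ρ_m = 2.817 km × 0.914/3.308 = 0.778 km.

0.778 km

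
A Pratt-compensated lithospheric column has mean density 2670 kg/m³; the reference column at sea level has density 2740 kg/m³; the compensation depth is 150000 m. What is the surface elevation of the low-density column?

3930 m

ρ_ref D = ρ (D + h) → h = D (ρ_ref − ρ)/ρ.
h = 150000 m × (2740 − 2670)/2670 = 3930 m.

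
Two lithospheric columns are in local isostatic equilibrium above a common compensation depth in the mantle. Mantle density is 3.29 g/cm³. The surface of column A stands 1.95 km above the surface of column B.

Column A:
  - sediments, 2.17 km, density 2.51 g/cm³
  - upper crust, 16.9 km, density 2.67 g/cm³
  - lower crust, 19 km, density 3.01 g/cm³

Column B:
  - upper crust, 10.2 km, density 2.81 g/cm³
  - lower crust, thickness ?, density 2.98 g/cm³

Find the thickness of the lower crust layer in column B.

Take the compensation level at the base of the deeper column (depth z_c below the surface of column A) and equate Σ ρ_i t_i down to z_c; mantle fills any gap and the z_c terms cancel.
Column A: 2.17×2.51 + 16.9×2.67 + 19×3.01 + (z_c − 38.07)×3.29
Column B: 1.95×0 + 10.2×2.81 + x×2.98 + (z_c − 1.95 − 10.2 − x)×3.29
The z_c×3.29 term appears on both sides and cancels. Collect the known terms of each column as K = Σ(ρt)_known − 3.29 × (depth of known layers): K_A = 107.7597 − 3.29×38.07 = −17.4906; K_B = 28.662 − 3.29×(1.95 + 10.2) = −11.3115.
Balance: K_A = K_B − x×(3.29 − 2.98), so x = (K_B − K_A)/(3.29 − 2.98) = 6.1791/0.31 = 19.9 km.

19.9 km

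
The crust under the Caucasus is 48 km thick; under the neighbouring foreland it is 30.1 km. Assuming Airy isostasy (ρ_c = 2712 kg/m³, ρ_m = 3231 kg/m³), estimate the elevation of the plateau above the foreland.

2.88 km

Excess crust Δ = 48 km − 30.1 km = 17.9 km, split between elevation h and root r with h + r = Δ.
Airy balance ρ_c h = (ρ_m − ρ_c) r gives r = h ρ_c/(ρ_m − ρ_c), so h (1 + ρ_c/(ρ_m − ρ_c)) = Δ, i.e. h = Δ (ρ_m − ρ_c)/ρ_m.
h = 17.9 km × 519/3231 = 2.88 km.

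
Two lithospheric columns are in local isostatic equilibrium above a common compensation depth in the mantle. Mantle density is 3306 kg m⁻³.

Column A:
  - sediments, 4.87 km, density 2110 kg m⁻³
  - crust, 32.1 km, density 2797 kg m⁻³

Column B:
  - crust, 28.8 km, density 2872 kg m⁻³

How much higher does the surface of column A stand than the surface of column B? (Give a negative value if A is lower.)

2.92 km

For any compensation level in the mantle, the mantle terms cancel and isostasy reduces to e = (Σt_A − Σt_B) − (Σ(ρt)_A − Σ(ρt)_B) / ρ_m.
Σt_A = 36.97 km; Σt_B = 28.8 km; Σ(ρt)_A = 100059.4; Σ(ρt)_B = 82713.6 (in km·kg m⁻³).
e = (36.97 − 28.8) − (100059.4 − 82713.6) / 3306 = 2.92 km.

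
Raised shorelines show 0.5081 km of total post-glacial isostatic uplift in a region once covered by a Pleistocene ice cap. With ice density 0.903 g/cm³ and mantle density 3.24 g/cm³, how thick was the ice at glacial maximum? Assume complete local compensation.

1.82 km

u = t ρ_ice/ρ_m → t = u ρ_m/ρ_ice = 0.5081 km × 3.24/0.903 = 1.82 km.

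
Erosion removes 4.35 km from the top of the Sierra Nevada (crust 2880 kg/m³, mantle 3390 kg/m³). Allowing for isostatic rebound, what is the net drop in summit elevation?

Rebound u = e ρ_c/ρ_m = 4.35 km × 2880/3390 = 3.696 km.
Net surface drop = e − u = 4.35 km − 3.696 km = e (ρ_m − ρ_c)/ρ_m = 0.654 km.

0.654 km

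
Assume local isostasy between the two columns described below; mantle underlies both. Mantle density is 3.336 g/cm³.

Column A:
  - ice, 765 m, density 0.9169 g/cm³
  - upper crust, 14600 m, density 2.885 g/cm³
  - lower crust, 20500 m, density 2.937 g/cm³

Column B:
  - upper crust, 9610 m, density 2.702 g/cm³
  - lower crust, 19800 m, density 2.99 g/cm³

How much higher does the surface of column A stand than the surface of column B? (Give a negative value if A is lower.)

1100 m

For any compensation level in the mantle, the mantle terms cancel and isostasy reduces to e = (Σt_A − Σt_B) − (Σ(ρt)_A − Σ(ρt)_B) / ρ_m.
Σt_A = 35865 m; Σt_B = 29410 m; Σ(ρt)_A = 103030.929; Σ(ρt)_B = 85168.22 (in m·g/cm³).
e = (35865 − 29410) − (103030.929 − 85168.22) / 3.336 = 1100 m.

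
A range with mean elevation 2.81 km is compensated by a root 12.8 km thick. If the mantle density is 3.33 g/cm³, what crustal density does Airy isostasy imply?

ρ_c h = (ρ_m − ρ_c) r → ρ_c (h + r) = ρ_m r → ρ_c = ρ_m r / (h + r).
ρ_c = 3.33 × 12.8 km / (2.81 km + 12.8 km) = 2.73 g/cm³.

2.73 g/cm³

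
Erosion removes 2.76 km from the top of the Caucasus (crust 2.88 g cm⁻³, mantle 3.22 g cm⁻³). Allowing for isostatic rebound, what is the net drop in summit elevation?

0.291 km

Rebound u = e ρ_c/ρ_m = 2.76 km × 2.88/3.22 = 2.469 km.
Net surface drop = e − u = 2.76 km − 2.469 km = e (ρ_m − ρ_c)/ρ_m = 0.291 km.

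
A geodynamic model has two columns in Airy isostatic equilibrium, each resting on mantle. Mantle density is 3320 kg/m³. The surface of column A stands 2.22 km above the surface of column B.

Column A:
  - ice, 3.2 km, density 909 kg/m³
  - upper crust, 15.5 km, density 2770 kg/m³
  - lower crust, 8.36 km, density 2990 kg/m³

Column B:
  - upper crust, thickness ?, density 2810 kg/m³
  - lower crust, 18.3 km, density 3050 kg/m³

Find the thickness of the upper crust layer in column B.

13.1 km

Take the compensation level at the base of the deeper column (depth z_c below the surface of column A) and equate Σ ρ_i t_i down to z_c; mantle fills any gap and the z_c terms cancel.
Column A: 3.2×909 + 15.5×2770 + 8.36×2990 + (z_c − 27.06)×3320
Column B: 2.22×0 + x×2810 + 18.3×3050 + (z_c − 2.22 − 18.3 − x)×3320
The z_c×3320 term appears on both sides and cancels. Collect the known terms of each column as K = Σ(ρt)_known − 3320 × (depth of known layers): K_A = 70840.2 − 3320×27.06 = −18999; K_B = 55815 − 3320×(2.22 + 18.3) = −12311.4.
Balance: K_A = K_B − x×(3320 − 2810), so x = (K_B − K_A)/(3320 − 2810) = 6687.6/510 = 13.1 km.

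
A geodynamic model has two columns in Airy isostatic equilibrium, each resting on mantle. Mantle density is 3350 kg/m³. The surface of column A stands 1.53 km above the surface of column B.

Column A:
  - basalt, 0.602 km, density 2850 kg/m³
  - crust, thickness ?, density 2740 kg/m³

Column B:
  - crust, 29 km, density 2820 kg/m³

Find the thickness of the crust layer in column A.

Take the compensation level at the base of the deeper column (depth z_c below the surface of column A) and equate Σ ρ_i t_i down to z_c; mantle fills any gap and the z_c terms cancel.
Column A: 0.602×2850 + x×2740 + (z_c − 0.602 − x)×3350
Column B: 1.53×0 + 29×2820 + (z_c − 1.53 − 29)×3350
The z_c×3350 term appears on both sides and cancels. Collect the known terms of each column as K = Σ(ρt)_known − 3350 × (depth of known layers): K_A = 1715.7 − 3350×0.602 = −301; K_B = 81780 − 3350×(1.53 + 29) = −20495.5.
Balance: K_A − x×(3350 − 2740) = K_B, so x = (K_A − K_B)/(3350 − 2740) = 20194.5/610 = 33.1 km.

33.1 km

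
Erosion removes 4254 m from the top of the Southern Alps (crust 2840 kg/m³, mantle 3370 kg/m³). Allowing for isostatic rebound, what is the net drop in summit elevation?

669 m

Rebound u = e ρ_c/ρ_m = 4254 m × 2840/3370 = 3585 m.
Net surface drop = e − u = 4254 m − 3585 m = e (ρ_m − ρ_c)/ρ_m = 669 m.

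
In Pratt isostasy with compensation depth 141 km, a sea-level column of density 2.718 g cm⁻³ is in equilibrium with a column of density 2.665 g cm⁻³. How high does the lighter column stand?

2.8 km

ρ_ref D = ρ (D + h) → h = D (ρ_ref − ρ)/ρ.
h = 141 km × (2.718 − 2.665)/2.665 = 2.8 km.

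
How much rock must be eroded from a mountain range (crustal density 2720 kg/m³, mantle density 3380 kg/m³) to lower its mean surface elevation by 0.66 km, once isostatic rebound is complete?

3.38 km

Net drop Δ = e − u = e − e ρ_c/ρ_m = e (ρ_m − ρ_c)/ρ_m.
e = Δ ρ_m/(ρ_m − ρ_c) = 0.66 km × 3380/660 = 3.38 km.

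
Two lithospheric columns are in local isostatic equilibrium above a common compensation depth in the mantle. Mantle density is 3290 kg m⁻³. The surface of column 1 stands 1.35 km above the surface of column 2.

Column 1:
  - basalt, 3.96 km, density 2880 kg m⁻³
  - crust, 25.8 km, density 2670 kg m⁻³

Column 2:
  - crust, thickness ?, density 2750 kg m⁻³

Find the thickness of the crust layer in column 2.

Take the compensation level at the base of the deeper column (depth z_c below the surface of column 1) and equate Σ ρ_i t_i down to z_c; mantle fills any gap and the z_c terms cancel.
Column 1: 3.96×2880 + 25.8×2670 + (z_c − 29.76)×3290
Column 2: 1.35×0 + x×2750 + (z_c − 1.35 − 0 − x)×3290
The z_c×3290 term appears on both sides and cancels. Collect the known terms of each column as K = Σ(ρt)_known − 3290 × (depth of known layers): K_1 = 80290.8 − 3290×29.76 = −17619.6; K_2 = 0 − 3290×(1.35 + 0) = −4441.5.
Balance: K_1 = K_2 − x×(3290 − 2750), so x = (K_2 − K_1)/(3290 − 2750) = 13178.1/540 = 24.4 km.

24.4 km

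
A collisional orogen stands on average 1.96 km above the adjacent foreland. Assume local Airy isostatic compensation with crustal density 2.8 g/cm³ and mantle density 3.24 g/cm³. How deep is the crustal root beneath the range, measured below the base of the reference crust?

For local isostatic compensation: the weight of the topography is balanced by the buoyancy of the root, ρ_c h = (ρ_m − ρ_c) r.
r = h · ρ_c / (ρ_m − ρ_c) = 1.96 km × 2.8 / (3.24 − 2.8) = 12.5 km.

12.5 km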